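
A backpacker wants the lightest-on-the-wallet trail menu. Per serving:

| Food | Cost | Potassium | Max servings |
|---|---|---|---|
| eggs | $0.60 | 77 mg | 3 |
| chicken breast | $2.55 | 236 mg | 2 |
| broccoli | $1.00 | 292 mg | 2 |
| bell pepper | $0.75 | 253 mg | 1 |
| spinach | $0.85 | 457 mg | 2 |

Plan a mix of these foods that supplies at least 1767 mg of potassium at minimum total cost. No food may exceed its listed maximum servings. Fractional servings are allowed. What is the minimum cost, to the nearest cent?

$4.57

Cost per mg of potassium: spinach $0.0019, bell pepper $0.0030, broccoli $0.0034, eggs $0.0078, chicken breast $0.0108.
Take 2 servings of spinach: +914.0 mg potassium for $1.70 (total $1.70, still need 853.0 mg).
Take 1 serving of bell pepper: +253.0 mg potassium for $0.75 (total $2.45, still need 600.0 mg).
Take 2 servings of broccoli: +584.0 mg potassium for $2.00 (total $4.45, still need 16.0 mg).
Take 0.2078 servings of eggs: +16.0 mg potassium for $0.12 (total $4.57, still need 0.0 mg).
Filling from the cheapest source first is optimal under one linear minimum: $4.57.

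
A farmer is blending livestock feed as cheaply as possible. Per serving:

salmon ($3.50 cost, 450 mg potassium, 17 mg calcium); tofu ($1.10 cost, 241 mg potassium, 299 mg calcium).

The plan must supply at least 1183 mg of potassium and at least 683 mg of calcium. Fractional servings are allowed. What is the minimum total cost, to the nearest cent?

$5.40

For a min-cost LP with two ≥-constraints, a basic feasible solution has at most two positive variables.
salmon only: max(1183/450, 683/17) = 40.18 servings → $140.62.
tofu only: max(1183/241, 683/299) = 4.909 servings → $5.40.
salmon + tofu with both tight: 1.45 servings and 2.202 servings → $7.50.
So the least-cost plan costs $5.40.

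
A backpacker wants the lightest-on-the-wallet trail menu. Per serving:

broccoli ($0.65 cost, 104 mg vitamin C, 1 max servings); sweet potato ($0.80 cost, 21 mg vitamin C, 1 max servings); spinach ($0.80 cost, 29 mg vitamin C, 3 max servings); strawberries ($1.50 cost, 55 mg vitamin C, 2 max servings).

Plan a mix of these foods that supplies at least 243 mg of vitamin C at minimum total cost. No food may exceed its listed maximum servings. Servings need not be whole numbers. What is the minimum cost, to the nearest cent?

$4.45

Cost per mg of vitamin C: broccoli $0.0063, strawberries $0.0273, spinach $0.0276, sweet potato $0.0381.
Take 1 serving of broccoli: +104.0 mg vitamin C for $0.65 (total $0.65, still need 139.0 mg).
Take 2 servings of strawberries: +110.0 mg vitamin C for $3.00 (total $3.65, still need 29.0 mg).
Take 1 serving of spinach: +29.0 mg vitamin C for $0.80 (total $4.45, still need 0.0 mg).
Filling from the cheapest source first is optimal under one linear minimum: $4.45.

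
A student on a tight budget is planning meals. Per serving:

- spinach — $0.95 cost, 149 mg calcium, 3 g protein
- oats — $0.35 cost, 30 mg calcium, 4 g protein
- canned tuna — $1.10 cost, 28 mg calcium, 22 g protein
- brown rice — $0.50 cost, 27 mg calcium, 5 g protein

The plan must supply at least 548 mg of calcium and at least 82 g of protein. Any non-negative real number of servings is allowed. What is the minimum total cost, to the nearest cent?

The cheapest plan sits at a corner of the feasible region — with two constraints it uses at most two foods.
spinach only: max(548/149, 82/3) = 27.33 servings → $25.97.
oats only: max(548/30, 82/4) = 20.5 servings → $7.17.
canned tuna only: max(548/28, 82/22) = 19.57 servings → $21.53.
brown rice only: max(548/27, 82/5) = 20.3 servings → $10.15.
spinach + oats: intersection lies outside the first quadrant.
spinach + canned tuna with both tight: 3.056 servings and 3.311 servings → $6.54.
spinach + brown rice with both tight: 0.7922 servings and 15.92 servings → $8.71.
oats + canned tuna with both tight: 17.81 servings and 0.4891 servings → $6.77.
oats + brown rice with both tight: 12.52 servings and 6.381 servings → $7.57.
canned tuna + brown rice: the both-tight solution has a negative serving — not a feasible corner.
So the least-cost plan costs $6.54.

$6.54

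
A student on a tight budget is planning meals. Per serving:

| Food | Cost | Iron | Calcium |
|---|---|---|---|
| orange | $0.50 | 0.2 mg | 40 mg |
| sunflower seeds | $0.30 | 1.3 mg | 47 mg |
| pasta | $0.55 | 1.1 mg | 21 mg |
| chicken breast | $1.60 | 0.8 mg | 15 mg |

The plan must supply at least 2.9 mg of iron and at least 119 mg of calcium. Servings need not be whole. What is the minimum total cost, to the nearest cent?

An LP optimum is at a vertex; with two nutrient constraints at most two foods are used. Check each candidate.
orange only: max(2.9/0.2, 119/40) = 14.5 servings → $7.25.
sunflower seeds only: max(2.9/1.3, 119/47) = 2.532 servings → $0.76.
pasta only: max(2.9/1.1, 119/21) = 5.667 servings → $3.12.
chicken breast only: max(2.9/0.8, 119/15) = 7.933 servings → $12.69.
orange + sunflower seeds with both tight: 0.4319 servings and 2.164 servings → $0.87.
orange + pasta with both tight: 1.759 servings and 2.317 servings → $2.15.
orange + chicken breast with both tight: 1.783 servings and 3.179 servings → $5.98.
sunflower seeds + pasta with both targets exact would need a negative amount; discard.
sunflower seeds + chicken breast with both targets exact would need a negative amount; discard.
pasta + chicken breast: the both-tight solution has a negative serving — not a feasible corner.
So the least-cost plan costs $0.76.

$0.76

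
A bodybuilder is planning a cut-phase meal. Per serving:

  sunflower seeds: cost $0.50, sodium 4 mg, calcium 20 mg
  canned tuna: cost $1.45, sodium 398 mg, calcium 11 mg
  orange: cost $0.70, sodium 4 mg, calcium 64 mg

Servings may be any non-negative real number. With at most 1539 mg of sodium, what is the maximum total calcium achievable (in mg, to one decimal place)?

24624.0 mg

Calcium per mg sodium: orange 16, sunflower seeds 5, canned tuna 0.02764.
With no serving limits, spend the whole sodium allowance on orange: 1539 mg / 4 mg × 64 mg = 24624.0 mg.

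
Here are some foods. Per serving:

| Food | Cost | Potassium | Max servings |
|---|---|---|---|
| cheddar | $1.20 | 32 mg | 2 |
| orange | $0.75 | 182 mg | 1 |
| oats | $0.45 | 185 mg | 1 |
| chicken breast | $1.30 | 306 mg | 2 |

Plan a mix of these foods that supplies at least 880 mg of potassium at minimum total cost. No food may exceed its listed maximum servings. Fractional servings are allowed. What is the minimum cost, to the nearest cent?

Cost per mg of potassium: oats $0.0024, orange $0.0041, chicken breast $0.0042, cheddar $0.0375.
Take 1 serving of oats: +185.0 mg potassium for $0.45 (total $0.45, still need 695.0 mg).
Take 1 serving of orange: +182.0 mg potassium for $0.75 (total $1.20, still need 513.0 mg).
Take 1.676 servings of chicken breast: +513.0 mg potassium for $2.18 (total $3.38, still need 0.0 mg).
Greedy by cheapest-per-mg is optimal for a single linear constraint, so the minimum cost is $3.38.

$3.38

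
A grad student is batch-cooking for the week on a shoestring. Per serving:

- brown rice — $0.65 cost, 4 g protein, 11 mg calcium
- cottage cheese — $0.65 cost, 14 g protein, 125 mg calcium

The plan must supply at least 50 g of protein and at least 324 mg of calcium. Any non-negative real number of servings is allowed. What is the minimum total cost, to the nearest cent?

$2.32

This is a tiny linear program; its minimum lies at a vertex of the feasible set. List the vertices and price them.
brown rice only: max(50/4, 324/11) = 29.45 servings → $19.15.
cottage cheese only: max(50/14, 324/125) = 3.571 servings → $2.32.
brown rice + cottage cheese with both tight: 4.954 servings and 2.156 servings → $4.62.
The minimum over all feasible corners is $2.32.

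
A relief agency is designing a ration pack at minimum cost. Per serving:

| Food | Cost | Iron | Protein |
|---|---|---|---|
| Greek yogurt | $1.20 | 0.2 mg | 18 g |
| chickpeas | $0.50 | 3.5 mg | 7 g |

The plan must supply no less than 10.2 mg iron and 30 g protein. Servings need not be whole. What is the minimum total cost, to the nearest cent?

$2.10

At the optimum either one food covers both requirements or two foods hit both targets exactly; no other combination can be cheaper.
Greek yogurt only: max(10.2/0.2, 30/18) = 51 servings → $61.20.
chickpeas only: max(10.2/3.5, 30/7) = 4.286 servings → $2.14.
Greek yogurt + chickpeas with both tight: 0.5455 servings and 2.883 servings → $2.10.
Cheapest feasible corner: $2.10.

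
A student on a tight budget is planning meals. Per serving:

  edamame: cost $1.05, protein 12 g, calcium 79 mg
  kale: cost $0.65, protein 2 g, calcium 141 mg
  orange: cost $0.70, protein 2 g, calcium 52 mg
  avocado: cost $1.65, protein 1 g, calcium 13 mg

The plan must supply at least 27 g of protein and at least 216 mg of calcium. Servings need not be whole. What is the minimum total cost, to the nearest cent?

$2.50

Two binding constraints pin down two serving amounts, so the optimal mix uses at most two foods. The candidates are each food alone (scaled to the tighter of protein/calcium) and each pair with both constraints tight.
edamame only: max(27/12, 216/79) = 2.734 servings → $2.87.
kale only: max(27/2, 216/141) = 13.5 servings → $8.78.
orange only: max(27/2, 216/52) = 13.5 servings → $9.45.
avocado only: max(27/1, 216/13) = 27 servings → $44.55.
edamame + kale with both tight: 2.2 servings and 0.2992 servings → $2.50.
edamame + orange with both tight: 2.086 servings and 0.985 servings → $2.88.
edamame + avocado with both tight: 1.753 servings and 5.961 servings → $11.68.
kale + orange: intersection lies outside the first quadrant.
kale + avocado with both targets exact would need a negative amount; discard.
orange + avocado: intersection lies outside the first quadrant.
The minimum over all feasible corners is $2.50.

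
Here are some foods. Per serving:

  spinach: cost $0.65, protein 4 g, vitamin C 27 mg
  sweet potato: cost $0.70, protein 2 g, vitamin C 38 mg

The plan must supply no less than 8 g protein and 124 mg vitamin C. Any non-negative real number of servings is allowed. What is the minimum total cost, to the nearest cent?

spinach only: max(8/4, 124/27) = 4.593 servings → $2.99.
sweet potato only: max(8/2, 124/38) = 4 servings → $2.80.
spinach + sweet potato with both tight: 0.5714 servings and 2.857 servings → $2.37.
The minimum over all feasible corners is $2.37.

$2.37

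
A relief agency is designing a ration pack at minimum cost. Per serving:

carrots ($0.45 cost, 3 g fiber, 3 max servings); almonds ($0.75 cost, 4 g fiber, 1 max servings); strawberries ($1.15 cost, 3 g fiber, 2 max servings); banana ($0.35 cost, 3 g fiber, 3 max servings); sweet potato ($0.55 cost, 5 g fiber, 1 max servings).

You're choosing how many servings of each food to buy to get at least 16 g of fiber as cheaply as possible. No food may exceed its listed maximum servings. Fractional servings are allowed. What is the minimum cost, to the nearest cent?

$1.90

Cost per g of fiber: sweet potato $0.1100, banana $0.1167, carrots $0.1500, almonds $0.1875, strawberries $0.3833.
Take 1 serving of sweet potato: +5.0 g fiber for $0.55 (total $0.55, still need 11.0 g).
Take 3 servings of banana: +9.0 g fiber for $1.05 (total $1.60, still need 2.0 g).
Take 0.6667 servings of carrots: +2.0 g fiber for $0.30 (total $1.90, still need 0.0 g).
Greedy by cheapest-per-g is optimal for a single linear constraint, so the minimum cost is $1.90.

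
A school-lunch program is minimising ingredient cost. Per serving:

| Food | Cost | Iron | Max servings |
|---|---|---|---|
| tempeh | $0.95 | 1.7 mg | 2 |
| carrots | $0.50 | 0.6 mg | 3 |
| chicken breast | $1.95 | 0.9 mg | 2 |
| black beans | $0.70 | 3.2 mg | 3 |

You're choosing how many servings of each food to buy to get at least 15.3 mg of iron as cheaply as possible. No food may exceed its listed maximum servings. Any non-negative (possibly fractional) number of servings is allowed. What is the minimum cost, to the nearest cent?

$6.58

Cost per mg of iron: black beans $0.2188, tempeh $0.5588, carrots $0.8333, chicken breast $2.1667.
Take 3 servings of black beans: +9.6 mg iron for $2.10 (total $2.10, still need 5.7 mg).
Take 2 servings of tempeh: +3.4 mg iron for $1.90 (total $4.00, still need 2.3 mg).
Take 3 servings of carrots: +1.8 mg iron for $1.50 (total $5.50, still need 0.5 mg).
Take 0.5556 servings of chicken breast: +0.5 mg iron for $1.08 (total $6.58, still need 0.0 mg).
Filling from the cheapest source first is optimal under one linear minimum: $6.58.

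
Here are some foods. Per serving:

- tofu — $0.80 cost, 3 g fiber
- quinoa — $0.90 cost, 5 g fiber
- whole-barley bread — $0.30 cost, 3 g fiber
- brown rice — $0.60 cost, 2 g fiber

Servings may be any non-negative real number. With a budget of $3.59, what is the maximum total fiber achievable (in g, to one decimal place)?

Fiber per dollar: whole-barley bread 10, quinoa 5.556, tofu 3.75, brown rice 3.333.
With no serving limits, spend the whole cost allowance on whole-barley bread: $3.59 / $0.30 × 3 g = 35.9 g.

35.9 g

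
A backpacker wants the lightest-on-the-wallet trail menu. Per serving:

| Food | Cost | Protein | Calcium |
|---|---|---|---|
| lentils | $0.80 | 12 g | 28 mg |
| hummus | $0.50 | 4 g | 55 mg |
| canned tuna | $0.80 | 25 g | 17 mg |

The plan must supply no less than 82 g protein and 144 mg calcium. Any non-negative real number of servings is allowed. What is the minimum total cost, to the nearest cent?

The cheapest plan sits at a corner of the feasible region — with two constraints it uses at most two foods.
lentils only: max(82/12, 144/28) = 6.833 servings → $5.47.
hummus only: max(82/4, 144/55) = 20.5 servings → $10.25.
canned tuna only: max(82/25, 144/17) = 8.471 servings → $6.78.
lentils + hummus: the both-tight solution has a negative serving — not a feasible corner.
lentils + canned tuna with both tight: 4.448 servings and 1.145 servings → $4.47.
hummus + canned tuna with both tight: 1.688 servings and 3.01 servings → $3.25.
The minimum over all feasible corners is $3.25.

$3.25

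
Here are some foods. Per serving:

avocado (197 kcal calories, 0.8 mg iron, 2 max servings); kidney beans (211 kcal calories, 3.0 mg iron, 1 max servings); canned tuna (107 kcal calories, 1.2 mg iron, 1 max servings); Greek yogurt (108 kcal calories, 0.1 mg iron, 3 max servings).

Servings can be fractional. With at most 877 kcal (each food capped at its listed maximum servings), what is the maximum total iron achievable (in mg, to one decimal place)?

Iron per kcal: kidney beans 0.01422, canned tuna 0.01121, avocado 0.004061, Greek yogurt 0.0009259.
Take 1 serving of kidney beans: uses 211 kcal, +3.0 mg iron (running total 3.0 mg).
Take 1 serving of canned tuna: uses 107 kcal, +1.2 mg iron (running total 4.2 mg).
Take 2 servings of avocado: uses 394 kcal, +1.6 mg iron (running total 5.8 mg).
Take 1.528 servings of Greek yogurt: uses 165 kcal, +0.2 mg iron (running total 6.0 mg).
Filling greedily by iron-per-kcal is optimal for one linear limit, giving 6.0 mg.

6.0 mg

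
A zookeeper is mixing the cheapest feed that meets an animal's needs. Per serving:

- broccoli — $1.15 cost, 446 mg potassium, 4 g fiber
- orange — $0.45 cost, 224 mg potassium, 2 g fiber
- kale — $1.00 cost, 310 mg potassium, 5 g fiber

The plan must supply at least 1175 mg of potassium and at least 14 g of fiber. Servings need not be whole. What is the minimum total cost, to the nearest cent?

Check every corner: each single food scaled to meet both minima, and each pair solved so both constraints bind.
broccoli only: max(1175/446, 14/4) = 3.5 servings → $4.03.
orange only: max(1175/224, 14/2) = 7 servings → $3.15.
kale only: max(1175/310, 14/5) = 3.79 servings → $3.79.
broccoli + orange: the both-tight solution has a negative serving — not a feasible corner.
broccoli + kale with both tight: 1.551 servings and 1.56 servings → $3.34.
orange + kale with both tight: 3.07 servings and 1.572 servings → $2.95.
So the least-cost plan costs $2.95.

$2.95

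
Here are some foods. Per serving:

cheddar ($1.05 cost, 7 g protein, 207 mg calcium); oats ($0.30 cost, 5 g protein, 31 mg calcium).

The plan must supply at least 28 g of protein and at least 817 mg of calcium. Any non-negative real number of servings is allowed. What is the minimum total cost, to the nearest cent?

$4.16

With two linear requirements the optimum uses one or two foods; enumerate the corners.
cheddar only: max(28/7, 817/207) = 4 servings → $4.20.
oats only: max(28/5, 817/31) = 26.35 servings → $7.91.
cheddar + oats with both tight: 3.933 servings and 0.09413 servings → $4.16.
The minimum over all feasible corners is $4.16.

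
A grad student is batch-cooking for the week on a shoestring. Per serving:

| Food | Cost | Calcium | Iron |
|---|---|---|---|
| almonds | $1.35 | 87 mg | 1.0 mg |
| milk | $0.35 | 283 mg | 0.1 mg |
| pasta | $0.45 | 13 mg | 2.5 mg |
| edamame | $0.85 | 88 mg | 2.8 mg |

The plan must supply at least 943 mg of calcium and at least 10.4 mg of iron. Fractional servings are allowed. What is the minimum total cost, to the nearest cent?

Minimising a linear cost over {calcium ≥ 943, iron ≥ 10.4, servings ≥ 0} — the optimum is at a vertex, using one or two foods.
almonds only: max(943/87, 10.4/1.0) = 10.84 servings → $14.63.
milk only: max(943/283, 10.4/0.1) = 104 servings → $36.40.
pasta only: max(943/13, 10.4/2.5) = 72.54 servings → $32.64.
edamame only: max(943/88, 10.4/2.8) = 10.72 servings → $9.11.
almonds + milk with both tight: 10.39 servings and 0.1393 servings → $14.07.
almonds + pasta: the both-tight solution has a negative serving — not a feasible corner.
almonds + edamame: the both-tight solution has a negative serving — not a feasible corner.
milk + pasta with both tight: 3.147 servings and 4.034 servings → $2.92.
milk + edamame with both tight: 2.202 servings and 3.636 servings → $3.86.
pasta + edamame: the both-tight solution has a negative serving — not a feasible corner.
Cheapest feasible corner: $2.92.

$2.92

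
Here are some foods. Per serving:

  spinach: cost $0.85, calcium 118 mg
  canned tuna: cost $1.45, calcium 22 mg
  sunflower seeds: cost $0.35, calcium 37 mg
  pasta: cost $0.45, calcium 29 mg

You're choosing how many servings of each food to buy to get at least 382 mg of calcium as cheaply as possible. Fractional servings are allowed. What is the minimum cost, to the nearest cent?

Cost per mg of calcium: spinach $0.0072, sunflower seeds $0.0095, pasta $0.0155, canned tuna $0.0659.
With no serving limits, use only spinach: 382 mg / 118 mg = 3.237 servings × $0.85 = $2.75.

$2.75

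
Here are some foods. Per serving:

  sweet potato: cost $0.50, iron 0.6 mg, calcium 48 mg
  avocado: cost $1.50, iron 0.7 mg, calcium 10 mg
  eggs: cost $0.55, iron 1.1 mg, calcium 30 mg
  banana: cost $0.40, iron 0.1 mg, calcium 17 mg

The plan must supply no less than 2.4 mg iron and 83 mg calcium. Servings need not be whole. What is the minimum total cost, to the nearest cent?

$1.31

This is a tiny linear program; its minimum lies at a vertex of the feasible set. List the vertices and price them.
sweet potato only: max(2.4/0.6, 83/48) = 4 servings → $2.00.
avocado only: max(2.4/0.7, 83/10) = 8.3 servings → $12.45.
eggs only: max(2.4/1.1, 83/30) = 2.767 servings → $1.52.
banana only: max(2.4/0.1, 83/17) = 24 servings → $9.60.
sweet potato + avocado with both tight: 1.236 servings and 2.37 servings → $4.17.
sweet potato + eggs with both tight: 0.5546 servings and 1.879 servings → $1.31.
sweet potato + banana: intersection lies outside the first quadrant.
avocado + eggs: the both-tight solution has a negative serving — not a feasible corner.
avocado + banana with both tight: 2.982 servings and 3.128 servings → $5.72.
eggs + banana with both tight: 2.07 servings and 1.229 servings → $1.63.
The minimum over all feasible corners is $1.31.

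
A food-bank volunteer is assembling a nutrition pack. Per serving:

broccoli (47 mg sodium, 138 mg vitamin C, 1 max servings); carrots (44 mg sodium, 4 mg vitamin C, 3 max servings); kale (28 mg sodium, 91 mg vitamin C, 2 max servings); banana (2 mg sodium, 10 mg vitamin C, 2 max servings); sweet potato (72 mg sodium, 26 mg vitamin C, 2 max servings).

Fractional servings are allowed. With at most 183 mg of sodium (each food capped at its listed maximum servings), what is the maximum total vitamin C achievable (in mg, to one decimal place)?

367.4 mg

Vitamin C per mg sodium: banana 5, kale 3.25, broccoli 2.936, sweet potato 0.3611, carrots 0.09091.
Take 2 servings of banana: uses 4 mg sodium, +20.0 mg vitamin C (running total 20.0 mg).
Take 2 servings of kale: uses 56 mg sodium, +182.0 mg vitamin C (running total 202.0 mg).
Take 1 serving of broccoli: uses 47 mg sodium, +138.0 mg vitamin C (running total 340.0 mg).
Take 1.056 servings of sweet potato: uses 76 mg sodium, +27.4 mg vitamin C (running total 367.4 mg).
Greedy by best ratio exhausts the sodium allowance optimally: 367.4 mg.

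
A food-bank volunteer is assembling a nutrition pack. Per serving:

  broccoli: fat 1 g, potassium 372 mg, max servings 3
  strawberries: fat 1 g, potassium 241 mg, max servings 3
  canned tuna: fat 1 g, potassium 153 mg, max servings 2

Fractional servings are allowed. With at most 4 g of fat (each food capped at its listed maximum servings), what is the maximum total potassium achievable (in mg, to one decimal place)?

1357.0 mg

Potassium per g fat: broccoli 372, strawberries 241, canned tuna 153.
Take 3 servings of broccoli: uses 3 g fat, +1116.0 mg potassium (running total 1116.0 mg).
Take 1 serving of strawberries: uses 1 g fat, +241.0 mg potassium (running total 1357.0 mg).
Filling greedily by potassium-per-g fat is optimal for one linear limit, giving 1357.0 mg.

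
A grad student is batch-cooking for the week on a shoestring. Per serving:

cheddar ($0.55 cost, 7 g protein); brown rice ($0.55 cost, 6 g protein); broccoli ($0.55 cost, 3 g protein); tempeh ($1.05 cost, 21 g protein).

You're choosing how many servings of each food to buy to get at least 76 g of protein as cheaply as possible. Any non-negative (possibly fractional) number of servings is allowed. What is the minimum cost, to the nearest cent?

Cost per g of protein: tempeh $0.0500, cheddar $0.0786, brown rice $0.0917, broccoli $0.1833.
With no serving limits, use only tempeh: 76 g / 21 g = 3.619 servings × $1.05 = $3.80.

$3.80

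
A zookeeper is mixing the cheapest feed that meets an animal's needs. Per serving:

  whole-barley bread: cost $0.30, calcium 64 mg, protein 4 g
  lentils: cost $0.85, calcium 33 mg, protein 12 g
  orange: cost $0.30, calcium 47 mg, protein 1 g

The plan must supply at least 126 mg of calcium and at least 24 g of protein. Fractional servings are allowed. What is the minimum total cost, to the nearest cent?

$1.72

A basic optimal solution has at most two foods positive. Try each food alone and each pair with both targets met exactly.
whole-barley bread only: max(126/64, 24/4) = 6 servings → $1.80.
lentils only: max(126/33, 24/12) = 3.818 servings → $3.25.
orange only: max(126/47, 24/1) = 24 servings → $7.20.
whole-barley bread + lentils with both tight: 1.132 servings and 1.623 servings → $1.72.
whole-barley bread + orange: intersection lies outside the first quadrant.
lentils + orange with both tight: 1.887 servings and 1.356 servings → $2.01.
Cheapest feasible corner: $1.72.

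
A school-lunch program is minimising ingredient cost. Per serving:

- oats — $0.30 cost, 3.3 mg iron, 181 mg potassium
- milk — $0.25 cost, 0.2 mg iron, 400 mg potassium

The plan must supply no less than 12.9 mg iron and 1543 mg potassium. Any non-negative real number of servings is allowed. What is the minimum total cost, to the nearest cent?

$1.67

A basic optimal solution has at most two foods positive. Try each food alone and each pair with both targets met exactly.
oats only: max(12.9/3.3, 1543/181) = 8.525 servings → $2.56.
milk only: max(12.9/0.2, 1543/400) = 64.5 servings → $16.12.
oats + milk with both tight: 3.779 servings and 2.148 servings → $1.67.
So the least-cost plan costs $1.67.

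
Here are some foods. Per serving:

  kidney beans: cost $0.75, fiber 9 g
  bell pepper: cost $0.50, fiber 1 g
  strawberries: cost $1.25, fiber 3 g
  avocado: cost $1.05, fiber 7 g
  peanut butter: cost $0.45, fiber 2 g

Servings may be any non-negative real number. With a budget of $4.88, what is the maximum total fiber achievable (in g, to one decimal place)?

Fiber per dollar: kidney beans 12, avocado 6.667, peanut butter 4.444, strawberries 2.4, bell pepper 2.
With no serving limits, spend the whole cost allowance on kidney beans: $4.88 / $0.75 × 9 g = 58.6 g.

58.6 g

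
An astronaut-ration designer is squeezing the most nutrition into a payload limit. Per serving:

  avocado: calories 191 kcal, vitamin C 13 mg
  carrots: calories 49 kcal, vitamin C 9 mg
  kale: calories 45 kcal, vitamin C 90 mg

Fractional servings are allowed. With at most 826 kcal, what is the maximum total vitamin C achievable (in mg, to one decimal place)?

1652.0 mg

Vitamin C per kcal: kale 2, carrots 0.1837, avocado 0.06806.
With no serving limits, spend the whole calories allowance on kale: 826 kcal / 45 kcal × 90 mg = 1652.0 mg.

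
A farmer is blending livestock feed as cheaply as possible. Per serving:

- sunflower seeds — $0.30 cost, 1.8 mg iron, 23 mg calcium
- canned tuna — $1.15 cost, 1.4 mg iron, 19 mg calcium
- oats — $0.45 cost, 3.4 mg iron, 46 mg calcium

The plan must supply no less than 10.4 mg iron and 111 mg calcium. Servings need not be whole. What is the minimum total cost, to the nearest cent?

With two linear requirements the optimum uses one or two foods; enumerate the corners.
sunflower seeds only: max(10.4/1.8, 111/23) = 5.778 servings → $1.73.
canned tuna only: max(10.4/1.4, 111/19) = 7.429 servings → $8.54.
oats only: max(10.4/3.4, 111/46) = 3.059 servings → $1.38.
sunflower seeds + canned tuna with both targets exact would need a negative amount; discard.
sunflower seeds + oats: intersection lies outside the first quadrant.
canned tuna + oats: the both-tight solution has a negative serving — not a feasible corner.
So the least-cost plan costs $1.38.

$1.38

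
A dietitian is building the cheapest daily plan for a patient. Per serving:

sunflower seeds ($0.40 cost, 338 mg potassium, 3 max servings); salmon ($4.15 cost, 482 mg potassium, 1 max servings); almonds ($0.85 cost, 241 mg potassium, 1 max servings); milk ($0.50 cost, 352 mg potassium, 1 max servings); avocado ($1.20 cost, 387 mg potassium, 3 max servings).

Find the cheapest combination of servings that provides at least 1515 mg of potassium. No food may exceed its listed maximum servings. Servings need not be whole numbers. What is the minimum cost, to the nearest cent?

Cost per mg of potassium: sunflower seeds $0.0012, milk $0.0014, avocado $0.0031, almonds $0.0035, salmon $0.0086.
Take 3 servings of sunflower seeds: +1014.0 mg potassium for $1.20 (total $1.20, still need 501.0 mg).
Take 1 serving of milk: +352.0 mg potassium for $0.50 (total $1.70, still need 149.0 mg).
Take 0.385 servings of avocado: +149.0 mg potassium for $0.46 (total $2.16, still need 0.0 mg).
Filling from the cheapest source first is optimal under one linear minimum: $2.16.

$2.16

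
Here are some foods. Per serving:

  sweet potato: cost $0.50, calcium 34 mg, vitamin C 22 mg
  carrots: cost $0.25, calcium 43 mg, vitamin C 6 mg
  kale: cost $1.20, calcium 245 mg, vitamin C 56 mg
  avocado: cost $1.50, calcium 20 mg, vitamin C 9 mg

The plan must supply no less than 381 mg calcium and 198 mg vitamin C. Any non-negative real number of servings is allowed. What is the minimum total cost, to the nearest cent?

sweet potato only: max(381/34, 198/22) = 11.21 servings → $5.60.
carrots only: max(381/43, 198/6) = 33 servings → $8.25.
kale only: max(381/245, 198/56) = 3.536 servings → $4.24.
avocado only: max(381/20, 198/9) = 22 servings → $33.00.
sweet potato + carrots with both tight: 8.394 servings and 2.224 servings → $4.75.
sweet potato + kale with both tight: 7.795 servings and 0.4733 servings → $4.47.
sweet potato + avocado with both tight: 3.963 servings and 12.31 servings → $20.45.
carrots + kale: the both-tight solution has a negative serving — not a feasible corner.
carrots + avocado with both targets exact would need a negative amount; discard.
kale + avocado: the both-tight solution has a negative serving — not a feasible corner.
So the least-cost plan costs $4.24.

$4.24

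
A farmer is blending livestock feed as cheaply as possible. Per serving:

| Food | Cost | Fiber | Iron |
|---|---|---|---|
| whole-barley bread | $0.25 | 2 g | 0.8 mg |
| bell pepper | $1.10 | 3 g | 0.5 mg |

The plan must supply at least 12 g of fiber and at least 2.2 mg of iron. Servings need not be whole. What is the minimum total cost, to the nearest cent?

A basic optimal solution has at most two foods positive. Try each food alone and each pair with both targets met exactly.
whole-barley bread only: max(12/2, 2.2/0.8) = 6 servings → $1.50.
bell pepper only: max(12/3, 2.2/0.5) = 4.4 servings → $4.84.
whole-barley bread + bell pepper with both tight: 0.4286 servings and 3.714 servings → $4.19.
Cheapest feasible corner: $1.50.

$1.50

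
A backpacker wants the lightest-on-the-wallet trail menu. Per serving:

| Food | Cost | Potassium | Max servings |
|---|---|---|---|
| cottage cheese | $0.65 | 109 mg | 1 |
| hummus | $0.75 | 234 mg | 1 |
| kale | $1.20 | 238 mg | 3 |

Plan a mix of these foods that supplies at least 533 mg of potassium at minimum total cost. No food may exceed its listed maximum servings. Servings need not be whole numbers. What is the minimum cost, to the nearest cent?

Cost per mg of potassium: hummus $0.0032, kale $0.0050, cottage cheese $0.0060.
Take 1 serving of hummus: +234.0 mg potassium for $0.75 (total $0.75, still need 299.0 mg).
Take 1.256 servings of kale: +299.0 mg potassium for $1.51 (total $2.26, still need 0.0 mg).
Filling from the cheapest source first is optimal under one linear minimum: $2.26.

$2.26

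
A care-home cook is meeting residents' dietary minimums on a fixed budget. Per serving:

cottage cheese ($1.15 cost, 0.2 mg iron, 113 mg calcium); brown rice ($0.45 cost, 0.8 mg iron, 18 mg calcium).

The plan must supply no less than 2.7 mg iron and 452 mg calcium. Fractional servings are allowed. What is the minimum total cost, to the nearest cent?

Minimising a linear cost over {iron ≥ 2.7, calcium ≥ 452, servings ≥ 0} — the optimum is at a vertex, using one or two foods.
cottage cheese only: max(2.7/0.2, 452/113) = 13.5 servings → $15.53.
brown rice only: max(2.7/0.8, 452/18) = 25.11 servings → $11.30.
cottage cheese + brown rice with both tight: 3.606 servings and 2.474 servings → $5.26.
Cheapest feasible corner: $5.26.

$5.26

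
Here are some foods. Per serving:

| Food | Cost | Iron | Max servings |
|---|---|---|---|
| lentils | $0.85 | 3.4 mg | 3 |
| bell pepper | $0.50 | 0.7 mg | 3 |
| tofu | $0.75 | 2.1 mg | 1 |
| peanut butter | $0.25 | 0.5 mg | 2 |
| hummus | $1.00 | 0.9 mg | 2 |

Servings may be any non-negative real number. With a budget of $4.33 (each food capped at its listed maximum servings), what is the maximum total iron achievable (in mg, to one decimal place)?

Iron per dollar: lentils 4, tofu 2.8, peanut butter 2, bell pepper 1.4, hummus 0.9.
Take 3 servings of lentils: spends $2.55, +10.2 mg iron (running total 10.2 mg).
Take 1 serving of tofu: spends $0.75, +2.1 mg iron (running total 12.3 mg).
Take 2 servings of peanut butter: spends $0.50, +1.0 mg iron (running total 13.3 mg).
Take 1.06 servings of bell pepper: spends $0.53, +0.7 mg iron (running total 14.0 mg).
Filling greedily by iron-per-dollar is optimal for one linear limit, giving 14.0 mg.

14.0 mg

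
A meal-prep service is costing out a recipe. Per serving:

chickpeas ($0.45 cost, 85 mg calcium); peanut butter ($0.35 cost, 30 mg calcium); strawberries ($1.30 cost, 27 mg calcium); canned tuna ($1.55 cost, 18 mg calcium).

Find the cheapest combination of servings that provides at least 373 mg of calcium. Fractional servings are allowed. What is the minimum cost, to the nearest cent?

$1.97

Cost per mg of calcium: chickpeas $0.0053, peanut butter $0.0117, strawberries $0.0481, canned tuna $0.0861.
With no serving limits, use only chickpeas: 373 mg / 85 mg = 4.388 servings × $0.45 = $1.97.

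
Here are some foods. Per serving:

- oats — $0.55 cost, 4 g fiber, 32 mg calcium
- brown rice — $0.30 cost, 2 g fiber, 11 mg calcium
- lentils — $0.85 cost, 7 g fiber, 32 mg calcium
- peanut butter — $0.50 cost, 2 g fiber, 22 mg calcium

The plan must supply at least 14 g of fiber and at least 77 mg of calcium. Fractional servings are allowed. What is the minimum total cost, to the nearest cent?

$1.76

Compare the cost at each extreme point of the feasible region.
oats only: max(14/4, 77/32) = 3.5 servings → $1.93.
brown rice only: max(14/2, 77/11) = 7 servings → $2.10.
lentils only: max(14/7, 77/32) = 2.406 servings → $2.05.
peanut butter only: max(14/2, 77/22) = 7 servings → $3.50.
oats + brown rice with both tight: 0 servings and 7 servings → $2.10.
oats + lentils with both tight: 0.9479 servings and 1.458 servings → $1.76.
oats + peanut butter: the both-tight solution has a negative serving — not a feasible corner.
brown rice + lentils with both tight: 7 servings and 0 servings → $2.10.
brown rice + peanut butter with both tight: 7 servings and 0 servings → $2.10.
lentils + peanut butter with both tight: 1.711 servings and 1.011 servings → $1.96.
Cheapest feasible corner: $1.76.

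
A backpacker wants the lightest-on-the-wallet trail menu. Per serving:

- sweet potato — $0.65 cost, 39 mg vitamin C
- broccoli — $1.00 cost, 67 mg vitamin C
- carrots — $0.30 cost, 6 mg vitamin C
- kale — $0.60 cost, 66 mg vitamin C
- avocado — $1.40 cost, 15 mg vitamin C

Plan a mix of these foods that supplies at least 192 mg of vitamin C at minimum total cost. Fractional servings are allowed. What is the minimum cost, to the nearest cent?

Cost per mg of vitamin C: kale $0.0091, broccoli $0.0149, sweet potato $0.0167, carrots $0.0500, avocado $0.0933.
With no serving limits, use only kale: 192 mg / 66 mg = 2.909 servings × $0.60 = $1.75.

$1.75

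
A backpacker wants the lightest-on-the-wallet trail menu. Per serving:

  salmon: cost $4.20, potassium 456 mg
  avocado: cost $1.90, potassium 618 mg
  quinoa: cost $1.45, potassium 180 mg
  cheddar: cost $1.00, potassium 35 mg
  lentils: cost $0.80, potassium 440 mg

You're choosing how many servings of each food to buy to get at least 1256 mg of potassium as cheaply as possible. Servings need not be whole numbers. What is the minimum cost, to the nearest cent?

$2.28

Cost per mg of potassium: lentils $0.0018, avocado $0.0031, quinoa $0.0081, salmon $0.0092, cheddar $0.0286.
With no serving limits, use only lentils: 1256 mg / 440 mg = 2.855 servings × $0.80 = $2.28.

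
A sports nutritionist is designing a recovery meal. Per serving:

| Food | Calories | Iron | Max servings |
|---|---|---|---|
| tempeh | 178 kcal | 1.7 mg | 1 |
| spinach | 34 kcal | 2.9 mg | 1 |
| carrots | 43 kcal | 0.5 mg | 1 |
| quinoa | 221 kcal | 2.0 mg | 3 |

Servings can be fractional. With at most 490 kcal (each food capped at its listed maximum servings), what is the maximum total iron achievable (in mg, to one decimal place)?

Iron per kcal: spinach 0.08529, carrots 0.01163, tempeh 0.009551, quinoa 0.00905.
Take 1 serving of spinach: uses 34 kcal, +2.9 mg iron (running total 2.9 mg).
Take 1 serving of carrots: uses 43 kcal, +0.5 mg iron (running total 3.4 mg).
Take 1 serving of tempeh: uses 178 kcal, +1.7 mg iron (running total 5.1 mg).
Take 1.063 servings of quinoa: uses 235 kcal, +2.1 mg iron (running total 7.2 mg).
Greedy by best ratio exhausts the calories allowance optimally: 7.2 mg.

7.2 mg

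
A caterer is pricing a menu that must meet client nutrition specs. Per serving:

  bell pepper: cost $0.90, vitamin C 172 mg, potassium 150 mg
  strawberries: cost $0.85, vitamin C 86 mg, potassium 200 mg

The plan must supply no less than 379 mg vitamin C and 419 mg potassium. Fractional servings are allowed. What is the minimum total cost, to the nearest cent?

At the optimum either one food covers both requirements or two foods hit both targets exactly; no other combination can be cheaper.
bell pepper only: max(379/172, 419/150) = 2.793 servings → $2.51.
strawberries only: max(379/86, 419/200) = 4.407 servings → $3.75.
bell pepper + strawberries with both tight: 1.85 servings and 0.7078 servings → $2.27.
So the least-cost plan costs $2.27.

$2.27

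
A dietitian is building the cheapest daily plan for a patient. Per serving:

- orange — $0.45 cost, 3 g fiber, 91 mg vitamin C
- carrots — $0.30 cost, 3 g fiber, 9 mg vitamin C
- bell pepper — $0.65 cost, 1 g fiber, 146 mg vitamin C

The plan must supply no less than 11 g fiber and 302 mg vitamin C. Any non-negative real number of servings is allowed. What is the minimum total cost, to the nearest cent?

At the optimum either one food covers both requirements or two foods hit both targets exactly; no other combination can be cheaper.
orange only: max(11/3, 302/91) = 3.667 servings → $1.65.
carrots only: max(11/3, 302/9) = 33.56 servings → $10.07.
bell pepper only: max(11/1, 302/146) = 11 servings → $7.15.
orange + carrots with both tight: 3.28 servings and 0.3862 servings → $1.59.
orange + bell pepper: intersection lies outside the first quadrant.
carrots + bell pepper with both tight: 3.04 servings and 1.881 servings → $2.13.
The minimum over all feasible corners is $1.59.

$1.59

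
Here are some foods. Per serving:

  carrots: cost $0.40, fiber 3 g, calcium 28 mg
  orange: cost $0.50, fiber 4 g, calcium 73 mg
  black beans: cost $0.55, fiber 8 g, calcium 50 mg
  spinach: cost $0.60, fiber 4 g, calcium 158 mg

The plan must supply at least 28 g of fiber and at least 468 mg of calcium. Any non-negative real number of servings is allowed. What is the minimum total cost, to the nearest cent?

carrots only: max(28/3, 468/28) = 16.71 servings → $6.69.
orange only: max(28/4, 468/73) = 7 servings → $3.50.
black beans only: max(28/8, 468/50) = 9.36 servings → $5.15.
spinach only: max(28/4, 468/158) = 7 servings → $4.20.
carrots + orange with both tight: 1.607 servings and 5.794 servings → $3.54.
carrots + black beans with both targets exact would need a negative amount; discard.
carrots + spinach with both tight: 7.05 servings and 1.713 servings → $3.85.
orange + black beans with both tight: 6.104 servings and 0.4479 servings → $3.30.
orange + spinach: the both-tight solution has a negative serving — not a feasible corner.
black beans + spinach with both tight: 2.398 servings and 2.203 servings → $2.64.
Cheapest feasible corner: $2.64.

$2.64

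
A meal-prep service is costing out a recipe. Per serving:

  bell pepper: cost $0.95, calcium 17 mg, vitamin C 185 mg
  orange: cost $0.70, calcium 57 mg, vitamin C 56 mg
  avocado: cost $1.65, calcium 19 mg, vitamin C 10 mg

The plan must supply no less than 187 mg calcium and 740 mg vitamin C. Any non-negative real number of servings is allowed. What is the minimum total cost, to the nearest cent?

$4.75

At the optimum either one food covers both requirements or two foods hit both targets exactly; no other combination can be cheaper.
bell pepper only: max(187/17, 740/185) = 11 servings → $10.45.
orange only: max(187/57, 740/56) = 13.21 servings → $9.25.
avocado only: max(187/19, 740/10) = 74 servings → $122.10.
bell pepper + orange with both tight: 3.305 servings and 2.295 servings → $4.75.
bell pepper + avocado with both tight: 3.644 servings and 6.581 servings → $14.32.
orange + avocado: the both-tight solution has a negative serving — not a feasible corner.
So the least-cost plan costs $4.75.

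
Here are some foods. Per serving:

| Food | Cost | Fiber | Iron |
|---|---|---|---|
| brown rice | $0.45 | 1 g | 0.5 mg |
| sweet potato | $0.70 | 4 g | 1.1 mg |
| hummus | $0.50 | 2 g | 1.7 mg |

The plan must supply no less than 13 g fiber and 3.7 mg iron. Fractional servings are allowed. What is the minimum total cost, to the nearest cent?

$2.29

Minimising a linear cost over {fiber ≥ 13, iron ≥ 3.7, servings ≥ 0} — the optimum is at a vertex, using one or two foods.
brown rice only: max(13/1, 3.7/0.5) = 13 servings → $5.85.
sweet potato only: max(13/4, 3.7/1.1) = 3.364 servings → $2.35.
hummus only: max(13/2, 3.7/1.7) = 6.5 servings → $3.25.
brown rice + sweet potato with both tight: 0.5556 servings and 3.111 servings → $2.43.
brown rice + hummus: intersection lies outside the first quadrant.
sweet potato + hummus with both tight: 3.196 servings and 0.1087 servings → $2.29.
Cheapest feasible corner: $2.29.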